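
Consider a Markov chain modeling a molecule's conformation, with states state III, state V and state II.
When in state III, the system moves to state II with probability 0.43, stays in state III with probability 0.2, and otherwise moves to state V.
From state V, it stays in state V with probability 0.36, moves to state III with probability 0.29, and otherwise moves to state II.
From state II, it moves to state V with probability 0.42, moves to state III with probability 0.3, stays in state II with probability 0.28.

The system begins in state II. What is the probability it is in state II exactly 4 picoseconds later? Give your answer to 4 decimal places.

Propagate the distribution vector 4 picoseconds from state II.
After 0 picoseconds: (0.0000, 0.0000, 1.0000)
After 1 picosecond: (0.3000, 0.4200, 0.2800)
After 2 picoseconds: (0.2658, 0.3798, 0.3544)
After 3 picoseconds: (0.2696, 0.3839, 0.3465)
After 4 picoseconds: (0.2692, 0.3835, 0.3473)
P(in state II after 4 picoseconds) = 0.3473

0.3473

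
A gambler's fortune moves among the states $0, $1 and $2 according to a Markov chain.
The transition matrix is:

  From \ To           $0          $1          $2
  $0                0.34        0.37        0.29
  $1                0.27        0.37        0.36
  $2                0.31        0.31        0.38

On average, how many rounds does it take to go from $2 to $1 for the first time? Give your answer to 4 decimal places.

Let t(s) be the expected number of rounds to first reach $1 from state s, with t($1) = 0. Conditioning on the first round:
t($0) = 1 + 0.34·t($0) + 0.29·t($2)
t($2) = 1 + 0.31·t($0) + 0.38·t($2)
Solving: t($0) = 2.8500, t($2) = 3.0379.
Expected rounds from $2 to $1: 3.0379.

3.0379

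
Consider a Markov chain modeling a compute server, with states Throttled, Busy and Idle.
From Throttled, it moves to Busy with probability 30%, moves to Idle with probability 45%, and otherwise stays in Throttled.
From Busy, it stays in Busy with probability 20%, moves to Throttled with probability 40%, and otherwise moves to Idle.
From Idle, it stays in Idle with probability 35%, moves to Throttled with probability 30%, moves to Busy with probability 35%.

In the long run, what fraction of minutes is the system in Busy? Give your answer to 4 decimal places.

Let the stationary distribution be π with π = πP and π_1 + π_2 + π_3 = 1.
π_1 = 0.25·π_1 + 0.4·π_2 + 0.3·π_3
π_2 = 0.3·π_1 + 0.2·π_2 + 0.35·π_3
Solving with the normalization constraint gives π = (0.3134, 0.2907, 0.3959).
So the stationary probability of Busy is 0.2907.

0.2907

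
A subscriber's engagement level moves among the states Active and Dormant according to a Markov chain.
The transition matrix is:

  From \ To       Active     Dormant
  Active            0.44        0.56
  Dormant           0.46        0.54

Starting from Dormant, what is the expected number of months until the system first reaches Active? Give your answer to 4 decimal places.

Let t(s) be the expected number of months to first reach Active from state s, with t(Active) = 0. Conditioning on the first month:
t(Dormant) = 1 + 0.54·t(Dormant)
Solving: t(Dormant) = 2.1739.
Expected months from Dormant to Active: 2.1739.

2.1739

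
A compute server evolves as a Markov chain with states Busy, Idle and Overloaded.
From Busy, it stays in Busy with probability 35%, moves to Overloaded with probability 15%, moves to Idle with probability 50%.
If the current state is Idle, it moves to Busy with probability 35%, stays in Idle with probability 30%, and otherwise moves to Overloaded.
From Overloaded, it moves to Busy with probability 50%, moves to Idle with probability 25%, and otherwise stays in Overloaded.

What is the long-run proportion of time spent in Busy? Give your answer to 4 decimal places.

0.3872

Let the stationary distribution be π with π = πP and π_1 + π_2 + π_3 = 1.
π_1 = 0.35·π_1 + 0.35·π_2 + 0.5·π_3
π_2 = 0.5·π_1 + 0.3·π_2 + 0.25·π_3
Solving with the normalization constraint gives π = (0.3872, 0.3650, 0.2478).
So the stationary probability of Busy is 0.3872.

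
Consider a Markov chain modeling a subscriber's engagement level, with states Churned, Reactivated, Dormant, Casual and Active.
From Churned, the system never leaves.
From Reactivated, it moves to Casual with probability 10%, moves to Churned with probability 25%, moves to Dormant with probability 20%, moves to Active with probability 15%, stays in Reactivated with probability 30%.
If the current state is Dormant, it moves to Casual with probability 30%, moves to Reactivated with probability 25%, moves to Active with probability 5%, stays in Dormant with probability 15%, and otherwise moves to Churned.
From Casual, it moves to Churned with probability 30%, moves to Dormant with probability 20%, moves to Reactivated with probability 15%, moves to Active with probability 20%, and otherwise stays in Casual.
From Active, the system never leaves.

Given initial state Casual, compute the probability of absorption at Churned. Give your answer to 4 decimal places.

0.6347

Let h(s) be the probability of absorption at Churned starting from transient state s. Then h(Churned) = 1 and h(Active) = 0. By first-step analysis:
h(Reactivated) = 0.25·1 + 0.3·h(Reactivated) + 0.2·h(Dormant) + 0.1·h(Casual) + 0.15·0
h(Dormant) = 0.25·1 + 0.25·h(Reactivated) + 0.15·h(Dormant) + 0.3·h(Casual) + 0.05·0
h(Casual) = 0.3·1 + 0.15·h(Reactivated) + 0.2·h(Dormant) + 0.15·h(Casual) + 0.2·0
Solving: h(Reactivated) = 0.6505, h(Dormant) = 0.7094, h(Casual) = 0.6347.
Starting from Casual, the probability is 0.6347.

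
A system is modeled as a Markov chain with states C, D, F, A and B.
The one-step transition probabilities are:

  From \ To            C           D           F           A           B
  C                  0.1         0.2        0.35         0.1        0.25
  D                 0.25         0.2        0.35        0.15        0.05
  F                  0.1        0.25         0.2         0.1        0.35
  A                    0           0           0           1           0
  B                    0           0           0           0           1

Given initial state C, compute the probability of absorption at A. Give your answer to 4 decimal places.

Let h(s) be the probability of absorption at A starting from transient state s. Then h(A) = 1 and h(B) = 0. By first-step analysis:
h(C) = 0.1·h(C) + 0.2·h(D) + 0.35·h(F) + 0.1·1 + 0.25·0
h(D) = 0.25·h(C) + 0.2·h(D) + 0.35·h(F) + 0.15·1 + 0.05·0
h(F) = 0.1·h(C) + 0.25·h(D) + 0.2·h(F) + 0.1·1 + 0.35·0
Solving: h(C) = 0.3181, h(D) = 0.4159, h(F) = 0.2947.
Starting from C, the probability is 0.3181.

0.3181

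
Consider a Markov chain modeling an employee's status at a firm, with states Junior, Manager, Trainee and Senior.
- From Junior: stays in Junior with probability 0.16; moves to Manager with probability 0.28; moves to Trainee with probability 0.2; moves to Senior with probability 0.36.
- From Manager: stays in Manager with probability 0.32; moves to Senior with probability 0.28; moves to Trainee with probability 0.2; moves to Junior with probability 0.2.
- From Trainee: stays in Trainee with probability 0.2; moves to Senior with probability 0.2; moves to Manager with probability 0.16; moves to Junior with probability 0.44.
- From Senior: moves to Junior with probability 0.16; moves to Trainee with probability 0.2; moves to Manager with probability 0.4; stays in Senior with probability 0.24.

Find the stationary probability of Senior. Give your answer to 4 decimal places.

Let the stationary distribution be π with π = πP and π_1 + π_2 + π_3 + π_4 = 1.
π_1 = 0.16·π_1 + 0.2·π_2 + 0.44·π_3 + 0.16·π_4
π_2 = 0.28·π_1 + 0.32·π_2 + 0.16·π_3 + 0.4·π_4
π_3 = 0.2·π_1 + 0.2·π_2 + 0.2·π_3 + 0.2·π_4
Solving with the normalization constraint gives π = (0.2280, 0.3006, 0.2000, 0.2714).
So the stationary probability of Senior is 0.2714.

0.2714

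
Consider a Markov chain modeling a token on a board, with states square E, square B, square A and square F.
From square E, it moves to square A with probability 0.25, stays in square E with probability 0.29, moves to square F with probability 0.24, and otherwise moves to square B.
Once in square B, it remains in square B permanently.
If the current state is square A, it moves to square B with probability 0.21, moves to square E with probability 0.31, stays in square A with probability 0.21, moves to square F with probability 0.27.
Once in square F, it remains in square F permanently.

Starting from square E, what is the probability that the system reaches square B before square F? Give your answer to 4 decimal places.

Let h(s) be the probability of absorption at square B starting from transient state s. Then h(square B) = 1 and h(square F) = 0. By first-step analysis:
h(square E) = 0.29·h(square E) + 0.22·1 + 0.25·h(square A) + 0.24·0
h(square A) = 0.31·h(square E) + 0.21·1 + 0.21·h(square A) + 0.27·0
Solving: h(square E) = 0.4681, h(square A) = 0.4495.
Starting from square E, the probability is 0.4681.

0.4681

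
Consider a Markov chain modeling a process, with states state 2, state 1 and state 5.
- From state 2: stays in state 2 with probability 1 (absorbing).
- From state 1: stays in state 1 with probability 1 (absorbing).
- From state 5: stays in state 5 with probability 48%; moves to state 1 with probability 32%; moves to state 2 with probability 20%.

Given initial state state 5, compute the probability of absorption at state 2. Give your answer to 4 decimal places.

0.3846

Let h(s) be the probability of absorption at state 2 starting from transient state s. Then h(state 2) = 1 and h(state 1) = 0. By first-step analysis:
h(state 5) = 0.2·1 + 0.32·0 + 0.48·h(state 5)
Solving: h(state 5) = 0.3846.
Starting from state 5, the probability is 0.3846.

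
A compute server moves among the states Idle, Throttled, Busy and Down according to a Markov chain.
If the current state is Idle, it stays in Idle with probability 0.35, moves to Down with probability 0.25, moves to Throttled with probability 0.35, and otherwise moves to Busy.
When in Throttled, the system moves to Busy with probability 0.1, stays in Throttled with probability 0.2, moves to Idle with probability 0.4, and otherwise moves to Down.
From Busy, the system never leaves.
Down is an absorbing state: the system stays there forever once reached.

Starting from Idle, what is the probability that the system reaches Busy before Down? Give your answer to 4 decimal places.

Let h(s) be the probability of absorption at Busy starting from transient state s. Then h(Busy) = 1 and h(Down) = 0. By first-step analysis:
h(Idle) = 0.35·h(Idle) + 0.35·h(Throttled) + 0.05·1 + 0.25·0
h(Throttled) = 0.4·h(Idle) + 0.2·h(Throttled) + 0.1·1 + 0.3·0
Solving: h(Idle) = 0.1974, h(Throttled) = 0.2237.
Starting from Idle, the probability is 0.1974.

0.1974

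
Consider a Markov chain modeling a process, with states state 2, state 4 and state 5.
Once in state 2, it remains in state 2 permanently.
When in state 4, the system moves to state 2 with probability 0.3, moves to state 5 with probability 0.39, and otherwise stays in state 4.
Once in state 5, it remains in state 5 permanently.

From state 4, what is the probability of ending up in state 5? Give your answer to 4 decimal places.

0.5652

Let h(s) be the probability of absorption at state 5 starting from transient state s. Then h(state 5) = 1 and h(state 2) = 0. By first-step analysis:
h(state 4) = 0.3·0 + 0.31·h(state 4) + 0.39·1
Solving: h(state 4) = 0.5652.
Starting from state 4, the probability is 0.5652.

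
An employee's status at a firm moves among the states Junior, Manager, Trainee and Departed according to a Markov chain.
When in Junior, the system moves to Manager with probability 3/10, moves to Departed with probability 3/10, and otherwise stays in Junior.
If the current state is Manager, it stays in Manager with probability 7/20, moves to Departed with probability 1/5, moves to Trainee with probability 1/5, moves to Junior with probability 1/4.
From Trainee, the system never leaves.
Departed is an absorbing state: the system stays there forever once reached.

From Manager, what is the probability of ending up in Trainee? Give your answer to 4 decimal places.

Let h(s) be the probability of absorption at Trainee starting from transient state s. Then h(Trainee) = 1 and h(Departed) = 0. By first-step analysis:
h(Junior) = 0.4·h(Junior) + 0.3·h(Manager) + 0.3·0
h(Manager) = 0.25·h(Junior) + 0.35·h(Manager) + 0.2·1 + 0.2·0
Solving: h(Junior) = 0.1905, h(Manager) = 0.3810.
Starting from Manager, the probability is 0.3810.

0.3810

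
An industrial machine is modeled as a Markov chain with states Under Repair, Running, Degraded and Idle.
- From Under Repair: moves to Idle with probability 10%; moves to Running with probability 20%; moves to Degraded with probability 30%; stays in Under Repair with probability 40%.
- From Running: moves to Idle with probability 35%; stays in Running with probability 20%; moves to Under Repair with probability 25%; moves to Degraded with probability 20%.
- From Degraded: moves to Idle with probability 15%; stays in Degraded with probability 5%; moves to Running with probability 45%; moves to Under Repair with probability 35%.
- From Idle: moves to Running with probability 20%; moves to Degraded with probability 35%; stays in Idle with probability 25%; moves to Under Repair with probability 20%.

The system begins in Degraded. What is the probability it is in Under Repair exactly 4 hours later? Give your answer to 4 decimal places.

0.3090

Propagate the distribution vector 4 hours from Degraded.
After 0 hours: (0.0000, 0.0000, 1.0000, 0.0000)
After 1 hour: (0.3500, 0.4500, 0.0500, 0.1500)
After 2 hours: (0.3000, 0.2125, 0.2500, 0.2375)
After 3 hours: (0.3081, 0.2625, 0.2281, 0.2013)
After 4 hours: (0.3090, 0.2570, 0.2268, 0.2072)
P(in Under Repair after 4 hours) = 0.3090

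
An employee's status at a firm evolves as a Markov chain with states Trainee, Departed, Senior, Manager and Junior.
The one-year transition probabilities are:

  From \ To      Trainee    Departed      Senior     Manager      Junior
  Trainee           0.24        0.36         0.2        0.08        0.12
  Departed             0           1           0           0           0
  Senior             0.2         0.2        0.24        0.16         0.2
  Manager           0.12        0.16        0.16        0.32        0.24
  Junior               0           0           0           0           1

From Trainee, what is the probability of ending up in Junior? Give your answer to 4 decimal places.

0.3338

Let h(s) be the probability of absorption at Junior starting from transient state s. Then h(Junior) = 1 and h(Departed) = 0. By first-step analysis:
h(Trainee) = 0.24·h(Trainee) + 0.36·0 + 0.2·h(Senior) + 0.08·h(Manager) + 0.12·1
h(Senior) = 0.2·h(Trainee) + 0.2·0 + 0.24·h(Senior) + 0.16·h(Manager) + 0.2·1
h(Manager) = 0.12·h(Trainee) + 0.16·0 + 0.16·h(Senior) + 0.32·h(Manager) + 0.24·1
Solving: h(Trainee) = 0.3338, h(Senior) = 0.4605, h(Manager) = 0.5202.
Starting from Trainee, the probability is 0.3338.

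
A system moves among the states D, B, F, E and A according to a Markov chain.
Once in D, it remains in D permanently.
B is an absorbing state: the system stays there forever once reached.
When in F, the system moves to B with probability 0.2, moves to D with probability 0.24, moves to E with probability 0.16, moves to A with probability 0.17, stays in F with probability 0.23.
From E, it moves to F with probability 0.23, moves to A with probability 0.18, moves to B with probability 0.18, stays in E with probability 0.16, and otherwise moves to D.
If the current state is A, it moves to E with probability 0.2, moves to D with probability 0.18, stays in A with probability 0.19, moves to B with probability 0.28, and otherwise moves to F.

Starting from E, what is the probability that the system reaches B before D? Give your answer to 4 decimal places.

Let h(s) be the probability of absorption at B starting from transient state s. Then h(B) = 1 and h(D) = 0. By first-step analysis:
h(F) = 0.24·0 + 0.2·1 + 0.23·h(F) + 0.16·h(E) + 0.17·h(A)
h(E) = 0.25·0 + 0.18·1 + 0.23·h(F) + 0.16·h(E) + 0.18·h(A)
h(A) = 0.18·0 + 0.28·1 + 0.15·h(F) + 0.2·h(E) + 0.19·h(A)
Solving: h(F) = 0.4768, h(E) = 0.4623, h(A) = 0.5481.
Starting from E, the probability is 0.4623.

0.4623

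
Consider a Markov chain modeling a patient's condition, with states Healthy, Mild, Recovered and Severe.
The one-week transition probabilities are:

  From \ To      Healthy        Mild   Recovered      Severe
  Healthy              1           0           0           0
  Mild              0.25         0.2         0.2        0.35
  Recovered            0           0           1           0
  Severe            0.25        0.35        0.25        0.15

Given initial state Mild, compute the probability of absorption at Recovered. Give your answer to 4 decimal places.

Let h(s) be the probability of absorption at Recovered starting from transient state s. Then h(Recovered) = 1 and h(Healthy) = 0. By first-step analysis:
h(Mild) = 0.25·0 + 0.2·h(Mild) + 0.2·1 + 0.35·h(Severe)
h(Severe) = 0.25·0 + 0.35·h(Mild) + 0.25·1 + 0.15·h(Severe)
Solving: h(Mild) = 0.4619, h(Severe) = 0.4843.
Starting from Mild, the probability is 0.4619.

0.4619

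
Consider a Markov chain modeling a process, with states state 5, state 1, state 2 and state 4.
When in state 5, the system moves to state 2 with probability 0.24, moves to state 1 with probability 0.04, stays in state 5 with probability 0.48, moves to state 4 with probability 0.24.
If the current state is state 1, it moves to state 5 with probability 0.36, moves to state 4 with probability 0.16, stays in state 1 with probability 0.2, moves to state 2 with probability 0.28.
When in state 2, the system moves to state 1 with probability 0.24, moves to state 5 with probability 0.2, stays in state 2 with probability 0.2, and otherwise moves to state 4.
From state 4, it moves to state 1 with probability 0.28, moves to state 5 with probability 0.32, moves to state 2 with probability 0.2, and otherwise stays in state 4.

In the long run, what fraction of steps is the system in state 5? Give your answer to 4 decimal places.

0.3566

Let the stationary distribution be π with π = πP and π_1 + π_2 + π_3 + π_4 = 1.
π_1 = 0.48·π_1 + 0.36·π_2 + 0.2·π_3 + 0.32·π_4
π_2 = 0.04·π_1 + 0.2·π_2 + 0.24·π_3 + 0.28·π_4
π_3 = 0.24·π_1 + 0.28·π_2 + 0.2·π_3 + 0.2·π_4
Solving with the normalization constraint gives π = (0.3566, 0.1716, 0.2280, 0.2439).
So the stationary probability of state 5 is 0.3566.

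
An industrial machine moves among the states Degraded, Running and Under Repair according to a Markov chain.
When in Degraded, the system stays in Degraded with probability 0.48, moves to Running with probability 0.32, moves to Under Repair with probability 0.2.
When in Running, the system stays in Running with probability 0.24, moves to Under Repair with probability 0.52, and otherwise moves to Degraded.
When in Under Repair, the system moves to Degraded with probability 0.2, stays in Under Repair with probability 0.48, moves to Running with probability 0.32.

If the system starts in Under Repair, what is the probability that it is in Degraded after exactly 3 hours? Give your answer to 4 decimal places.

Propagate the distribution vector 3 hours from Under Repair.
After 0 hours: (0.0000, 0.0000, 1.0000)
After 1 hour: (0.2000, 0.3200, 0.4800)
After 2 hours: (0.2688, 0.2944, 0.4368)
After 3 hours: (0.2870, 0.2964, 0.4165)
P(in Degraded after 3 hours) = 0.2870

0.2870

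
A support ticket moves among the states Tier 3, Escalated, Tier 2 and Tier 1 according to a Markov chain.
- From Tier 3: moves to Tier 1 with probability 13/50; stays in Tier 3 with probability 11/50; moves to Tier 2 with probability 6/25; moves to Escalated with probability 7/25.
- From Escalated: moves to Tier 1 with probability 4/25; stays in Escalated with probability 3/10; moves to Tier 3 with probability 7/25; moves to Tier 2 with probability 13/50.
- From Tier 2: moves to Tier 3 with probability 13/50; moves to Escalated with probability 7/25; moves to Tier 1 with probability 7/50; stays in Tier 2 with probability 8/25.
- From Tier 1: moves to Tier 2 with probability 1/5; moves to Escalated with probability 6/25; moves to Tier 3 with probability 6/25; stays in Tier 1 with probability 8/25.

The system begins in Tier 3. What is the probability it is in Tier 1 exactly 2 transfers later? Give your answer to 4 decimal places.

0.2188

Propagate the distribution vector 2 transfers from Tier 3.
After 0 transfers: (1.0000, 0.0000, 0.0000, 0.0000)
After 1 transfer: (0.2200, 0.2800, 0.2400, 0.2600)
After 2 transfers: (0.2516, 0.2752, 0.2544, 0.2188)
P(in Tier 1 after 2 transfers) = 0.2188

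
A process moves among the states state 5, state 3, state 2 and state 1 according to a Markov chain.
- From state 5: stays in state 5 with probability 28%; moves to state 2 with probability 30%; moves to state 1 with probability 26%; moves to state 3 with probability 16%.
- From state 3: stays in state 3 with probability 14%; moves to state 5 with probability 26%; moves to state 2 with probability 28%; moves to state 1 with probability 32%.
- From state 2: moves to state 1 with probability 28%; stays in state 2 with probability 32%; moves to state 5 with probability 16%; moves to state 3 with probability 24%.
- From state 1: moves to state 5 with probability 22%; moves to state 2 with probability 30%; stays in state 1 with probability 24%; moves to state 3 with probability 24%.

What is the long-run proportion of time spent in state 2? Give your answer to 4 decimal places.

Let the stationary distribution be π with π = πP and π_1 + π_2 + π_3 + π_4 = 1.
π_1 = 0.28·π_1 + 0.26·π_2 + 0.16·π_3 + 0.22·π_4
π_2 = 0.16·π_1 + 0.14·π_2 + 0.24·π_3 + 0.24·π_4
π_3 = 0.3·π_1 + 0.28·π_2 + 0.32·π_3 + 0.3·π_4
Solving with the normalization constraint gives π = (0.2234, 0.2019, 0.3020, 0.2727).
So the stationary probability of state 2 is 0.3020.

0.3020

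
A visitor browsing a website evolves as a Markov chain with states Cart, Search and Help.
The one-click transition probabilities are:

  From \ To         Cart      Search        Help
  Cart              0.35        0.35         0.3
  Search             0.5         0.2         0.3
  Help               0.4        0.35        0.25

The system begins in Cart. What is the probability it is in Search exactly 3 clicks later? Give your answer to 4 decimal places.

0.3054

Propagate the distribution vector 3 clicks from Cart.
After 0 clicks: (1.0000, 0.0000, 0.0000)
After 1 click: (0.3500, 0.3500, 0.3000)
After 2 clicks: (0.4175, 0.2975, 0.2850)
After 3 clicks: (0.4089, 0.3054, 0.2858)
P(in Search after 3 clicks) = 0.3054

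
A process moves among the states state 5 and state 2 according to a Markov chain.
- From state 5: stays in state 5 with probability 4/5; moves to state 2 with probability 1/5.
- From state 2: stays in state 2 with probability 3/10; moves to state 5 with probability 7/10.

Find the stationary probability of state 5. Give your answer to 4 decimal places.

Let the stationary distribution be π with π = πP and π_1 + π_2 = 1.
π_1 = 0.8·π_1 + 0.7·π_2
Solving with the normalization constraint gives π = (0.7778, 0.2222).
So the stationary probability of state 5 is 0.7778.

0.7778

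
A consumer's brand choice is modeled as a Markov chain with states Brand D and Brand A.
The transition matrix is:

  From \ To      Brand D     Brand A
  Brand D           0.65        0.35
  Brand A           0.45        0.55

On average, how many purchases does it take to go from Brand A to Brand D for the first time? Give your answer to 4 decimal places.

Let t(s) be the expected number of purchases to first reach Brand D from state s, with t(Brand D) = 0. Conditioning on the first purchase:
t(Brand A) = 1 + 0.55·t(Brand A)
Solving: t(Brand A) = 2.2222.
Expected purchases from Brand A to Brand D: 2.2222.

2.2222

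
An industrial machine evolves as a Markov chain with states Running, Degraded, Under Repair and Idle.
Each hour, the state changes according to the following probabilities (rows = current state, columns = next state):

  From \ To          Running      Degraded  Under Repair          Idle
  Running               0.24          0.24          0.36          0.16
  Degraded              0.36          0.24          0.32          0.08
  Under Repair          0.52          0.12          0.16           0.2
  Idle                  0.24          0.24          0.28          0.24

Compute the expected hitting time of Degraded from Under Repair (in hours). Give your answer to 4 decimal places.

5.3516

Let t(s) be the expected number of hours to first reach Degraded from state s, with t(Degraded) = 0. Conditioning on the first hour:
t(Running) = 1 + 0.24·t(Running) + 0.36·t(Under Repair) + 0.16·t(Idle)
t(Under Repair) = 1 + 0.52·t(Running) + 0.16·t(Under Repair) + 0.2·t(Idle)
t(Idle) = 1 + 0.24·t(Running) + 0.28·t(Under Repair) + 0.24·t(Idle)
Solving: t(Running) = 4.8664, t(Under Repair) = 5.3516, t(Idle) = 4.8242.
Expected hours from Under Repair to Degraded: 5.3516.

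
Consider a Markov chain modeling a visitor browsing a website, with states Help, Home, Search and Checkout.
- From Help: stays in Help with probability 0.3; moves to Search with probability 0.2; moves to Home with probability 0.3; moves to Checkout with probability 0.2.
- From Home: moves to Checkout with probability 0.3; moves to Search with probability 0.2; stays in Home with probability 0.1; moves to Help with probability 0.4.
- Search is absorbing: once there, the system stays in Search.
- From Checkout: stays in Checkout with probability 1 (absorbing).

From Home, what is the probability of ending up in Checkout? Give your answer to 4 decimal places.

0.5686

Let h(s) be the probability of absorption at Checkout starting from transient state s. Then h(Checkout) = 1 and h(Search) = 0. By first-step analysis:
h(Help) = 0.3·h(Help) + 0.3·h(Home) + 0.2·0 + 0.2·1
h(Home) = 0.4·h(Help) + 0.1·h(Home) + 0.2·0 + 0.3·1
Solving: h(Help) = 0.5294, h(Home) = 0.5686.
Starting from Home, the probability is 0.5686.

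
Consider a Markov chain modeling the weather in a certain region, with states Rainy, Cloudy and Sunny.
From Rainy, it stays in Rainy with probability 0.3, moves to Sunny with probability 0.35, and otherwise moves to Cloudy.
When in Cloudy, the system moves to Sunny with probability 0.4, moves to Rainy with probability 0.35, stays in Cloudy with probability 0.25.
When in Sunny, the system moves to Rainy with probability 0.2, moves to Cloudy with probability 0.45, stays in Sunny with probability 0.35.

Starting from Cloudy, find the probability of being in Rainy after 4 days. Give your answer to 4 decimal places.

Propagate the distribution vector 4 days from Cloudy.
After 0 days: (0.0000, 1.0000, 0.0000)
After 1 day: (0.3500, 0.2500, 0.4000)
After 2 days: (0.2725, 0.3650, 0.3625)
After 3 days: (0.2820, 0.3498, 0.3683)
After 4 days: (0.2807, 0.3519, 0.3675)
P(in Rainy after 4 days) = 0.2807

0.2807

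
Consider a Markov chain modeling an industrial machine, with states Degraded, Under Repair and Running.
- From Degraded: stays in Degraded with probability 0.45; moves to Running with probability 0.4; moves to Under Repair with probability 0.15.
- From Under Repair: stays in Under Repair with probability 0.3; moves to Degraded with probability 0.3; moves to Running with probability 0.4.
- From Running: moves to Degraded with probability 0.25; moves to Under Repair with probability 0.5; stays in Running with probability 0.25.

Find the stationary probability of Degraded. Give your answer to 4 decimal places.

Let the stationary distribution be π with π = πP and π_1 + π_2 + π_3 = 1.
π_1 = 0.45·π_1 + 0.3·π_2 + 0.25·π_3
π_2 = 0.15·π_1 + 0.3·π_2 + 0.5·π_3
Solving with the normalization constraint gives π = (0.3325, 0.3197, 0.3478).
So the stationary probability of Degraded is 0.3325.

0.3325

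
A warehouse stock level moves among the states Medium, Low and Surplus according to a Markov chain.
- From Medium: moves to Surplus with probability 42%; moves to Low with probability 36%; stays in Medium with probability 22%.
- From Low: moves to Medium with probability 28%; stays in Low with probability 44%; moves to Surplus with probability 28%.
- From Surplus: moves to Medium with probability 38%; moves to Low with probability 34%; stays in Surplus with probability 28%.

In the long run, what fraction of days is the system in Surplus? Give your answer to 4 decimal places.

0.3212

Let the stationary distribution be π with π = πP and π_1 + π_2 + π_3 = 1.
π_1 = 0.22·π_1 + 0.28·π_2 + 0.38·π_3
π_2 = 0.36·π_1 + 0.44·π_2 + 0.34·π_3
Solving with the normalization constraint gives π = (0.2945, 0.3843, 0.3212).
So the stationary probability of Surplus is 0.3212.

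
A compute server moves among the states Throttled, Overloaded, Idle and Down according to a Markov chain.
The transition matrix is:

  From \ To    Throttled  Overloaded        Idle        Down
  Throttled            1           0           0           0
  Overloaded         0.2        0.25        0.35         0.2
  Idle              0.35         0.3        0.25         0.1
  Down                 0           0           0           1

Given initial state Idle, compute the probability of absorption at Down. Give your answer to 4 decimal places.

Let h(s) be the probability of absorption at Down starting from transient state s. Then h(Down) = 1 and h(Throttled) = 0. By first-step analysis:
h(Overloaded) = 0.2·0 + 0.25·h(Overloaded) + 0.35·h(Idle) + 0.2·1
h(Idle) = 0.35·0 + 0.3·h(Overloaded) + 0.25·h(Idle) + 0.1·1
Solving: h(Overloaded) = 0.4044, h(Idle) = 0.2951.
Starting from Idle, the probability is 0.2951.

0.2951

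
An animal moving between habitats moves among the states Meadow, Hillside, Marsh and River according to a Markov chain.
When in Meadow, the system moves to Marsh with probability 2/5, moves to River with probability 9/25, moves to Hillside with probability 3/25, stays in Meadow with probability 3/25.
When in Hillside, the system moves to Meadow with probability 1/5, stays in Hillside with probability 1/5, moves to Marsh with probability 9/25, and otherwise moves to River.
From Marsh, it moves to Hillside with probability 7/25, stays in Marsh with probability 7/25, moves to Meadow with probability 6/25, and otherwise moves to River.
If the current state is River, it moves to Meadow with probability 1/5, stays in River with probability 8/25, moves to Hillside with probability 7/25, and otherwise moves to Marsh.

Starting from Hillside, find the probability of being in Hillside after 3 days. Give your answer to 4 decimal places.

Propagate the distribution vector 3 days from Hillside.
After 0 days: (0.0000, 1.0000, 0.0000, 0.0000)
After 1 day: (0.2000, 0.2000, 0.3600, 0.2400)
After 2 days: (0.1984, 0.2320, 0.3008, 0.2688)
After 3 days: (0.1962, 0.2297, 0.3009, 0.2733)
P(in Hillside after 3 days) = 0.2297

0.2297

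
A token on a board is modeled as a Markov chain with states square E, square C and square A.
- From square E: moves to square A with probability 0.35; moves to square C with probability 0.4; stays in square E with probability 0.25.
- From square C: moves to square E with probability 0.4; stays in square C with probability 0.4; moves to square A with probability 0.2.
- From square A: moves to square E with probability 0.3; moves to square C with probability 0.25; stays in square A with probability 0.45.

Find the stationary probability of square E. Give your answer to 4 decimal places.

0.3191

Let the stationary distribution be π with π = πP and π_1 + π_2 + π_3 = 1.
π_1 = 0.25·π_1 + 0.4·π_2 + 0.3·π_3
π_2 = 0.4·π_1 + 0.4·π_2 + 0.25·π_3
Solving with the normalization constraint gives π = (0.3191, 0.3504, 0.3305).
So the stationary probability of square E is 0.3191.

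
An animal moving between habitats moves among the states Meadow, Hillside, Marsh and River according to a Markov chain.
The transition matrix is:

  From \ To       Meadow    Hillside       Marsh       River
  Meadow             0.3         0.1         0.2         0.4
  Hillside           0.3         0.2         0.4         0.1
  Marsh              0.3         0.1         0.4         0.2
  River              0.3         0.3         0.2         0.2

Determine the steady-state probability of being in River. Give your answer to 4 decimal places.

0.2435

Let the stationary distribution be π with π = πP and π_1 + π_2 + π_3 + π_4 = 1.
π_1 = 0.3·π_1 + 0.3·π_2 + 0.3·π_3 + 0.3·π_4
π_2 = 0.1·π_1 + 0.2·π_2 + 0.1·π_3 + 0.3·π_4
π_3 = 0.2·π_1 + 0.4·π_2 + 0.4·π_3 + 0.2·π_4
Solving with the normalization constraint gives π = (0.3000, 0.1652, 0.2913, 0.2435).
So the stationary probability of River is 0.2435.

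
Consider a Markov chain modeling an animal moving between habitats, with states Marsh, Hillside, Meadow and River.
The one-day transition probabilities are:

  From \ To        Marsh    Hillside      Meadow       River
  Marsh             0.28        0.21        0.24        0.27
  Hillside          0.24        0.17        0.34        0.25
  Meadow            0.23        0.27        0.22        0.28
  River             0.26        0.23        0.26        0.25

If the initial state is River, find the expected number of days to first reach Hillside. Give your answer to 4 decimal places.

4.2617

Let t(s) be the expected number of days to first reach Hillside from state s, with t(Hillside) = 0. Conditioning on the first day:
t(Marsh) = 1 + 0.28·t(Marsh) + 0.24·t(Meadow) + 0.27·t(River)
t(Meadow) = 1 + 0.23·t(Marsh) + 0.22·t(Meadow) + 0.28·t(River)
t(River) = 1 + 0.26·t(Marsh) + 0.26·t(Meadow) + 0.25·t(River)
Solving: t(Marsh) = 4.3521, t(Meadow) = 4.0952, t(River) = 4.2617.
Expected days from River to Hillside: 4.2617.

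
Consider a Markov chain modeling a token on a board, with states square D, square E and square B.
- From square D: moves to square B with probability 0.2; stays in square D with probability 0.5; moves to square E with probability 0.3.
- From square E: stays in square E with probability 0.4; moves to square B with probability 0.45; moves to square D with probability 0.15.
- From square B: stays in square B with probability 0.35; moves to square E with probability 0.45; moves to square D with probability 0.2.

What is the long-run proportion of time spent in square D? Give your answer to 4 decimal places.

Let the stationary distribution be π with π = πP and π_1 + π_2 + π_3 = 1.
π_1 = 0.5·π_1 + 0.15·π_2 + 0.2·π_3
π_2 = 0.3·π_1 + 0.4·π_2 + 0.45·π_3
Solving with the normalization constraint gives π = (0.2577, 0.3918, 0.3505).
So the stationary probability of square D is 0.2577.

0.2577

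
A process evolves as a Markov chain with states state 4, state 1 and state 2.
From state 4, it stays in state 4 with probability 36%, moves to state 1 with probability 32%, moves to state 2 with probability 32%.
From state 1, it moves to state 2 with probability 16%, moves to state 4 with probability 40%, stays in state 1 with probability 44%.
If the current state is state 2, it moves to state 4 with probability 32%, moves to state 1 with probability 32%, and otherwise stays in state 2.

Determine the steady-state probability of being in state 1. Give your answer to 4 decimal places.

Let the stationary distribution be π with π = πP and π_1 + π_2 + π_3 = 1.
π_1 = 0.36·π_1 + 0.4·π_2 + 0.32·π_3
π_2 = 0.32·π_1 + 0.44·π_2 + 0.32·π_3
Solving with the normalization constraint gives π = (0.3636, 0.3636, 0.2727).
So the stationary probability of state 1 is 0.3636.

0.3636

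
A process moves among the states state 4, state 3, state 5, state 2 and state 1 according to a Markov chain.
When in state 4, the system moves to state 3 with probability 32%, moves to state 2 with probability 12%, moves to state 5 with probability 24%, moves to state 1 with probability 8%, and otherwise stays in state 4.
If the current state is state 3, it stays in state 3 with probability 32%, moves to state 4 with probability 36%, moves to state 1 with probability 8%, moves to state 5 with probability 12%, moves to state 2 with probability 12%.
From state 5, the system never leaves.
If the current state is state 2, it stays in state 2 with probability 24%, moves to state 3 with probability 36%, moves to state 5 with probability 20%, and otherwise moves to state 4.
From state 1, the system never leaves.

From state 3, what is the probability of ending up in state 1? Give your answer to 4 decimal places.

Let h(s) be the probability of absorption at state 1 starting from transient state s. Then h(state 1) = 1 and h(state 5) = 0. By first-step analysis:
h(state 4) = 0.24·h(state 4) + 0.32·h(state 3) + 0.24·0 + 0.12·h(state 2) + 0.08·1
h(state 3) = 0.36·h(state 4) + 0.32·h(state 3) + 0.12·0 + 0.12·h(state 2) + 0.08·1
h(state 2) = 0.2·h(state 4) + 0.36·h(state 3) + 0.2·0 + 0.24·h(state 2)
Solving: h(state 4) = 0.2611, h(state 3) = 0.2925, h(state 2) = 0.2073.
Starting from state 3, the probability is 0.2925.

0.2925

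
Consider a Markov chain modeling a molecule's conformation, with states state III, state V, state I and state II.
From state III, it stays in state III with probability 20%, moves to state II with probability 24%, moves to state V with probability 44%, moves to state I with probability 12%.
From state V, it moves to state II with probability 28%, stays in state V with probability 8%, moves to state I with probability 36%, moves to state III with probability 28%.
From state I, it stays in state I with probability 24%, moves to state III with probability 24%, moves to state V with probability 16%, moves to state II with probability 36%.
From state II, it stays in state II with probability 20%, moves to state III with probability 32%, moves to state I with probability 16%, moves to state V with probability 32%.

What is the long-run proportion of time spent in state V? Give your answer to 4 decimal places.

Let the stationary distribution be π with π = πP and π_1 + π_2 + π_3 + π_4 = 1.
π_1 = 0.2·π_1 + 0.28·π_2 + 0.24·π_3 + 0.32·π_4
π_2 = 0.44·π_1 + 0.08·π_2 + 0.16·π_3 + 0.32·π_4
π_3 = 0.12·π_1 + 0.36·π_2 + 0.24·π_3 + 0.16·π_4
Solving with the normalization constraint gives π = (0.2610, 0.2552, 0.2180, 0.2657).
So the stationary probability of state V is 0.2552.

0.2552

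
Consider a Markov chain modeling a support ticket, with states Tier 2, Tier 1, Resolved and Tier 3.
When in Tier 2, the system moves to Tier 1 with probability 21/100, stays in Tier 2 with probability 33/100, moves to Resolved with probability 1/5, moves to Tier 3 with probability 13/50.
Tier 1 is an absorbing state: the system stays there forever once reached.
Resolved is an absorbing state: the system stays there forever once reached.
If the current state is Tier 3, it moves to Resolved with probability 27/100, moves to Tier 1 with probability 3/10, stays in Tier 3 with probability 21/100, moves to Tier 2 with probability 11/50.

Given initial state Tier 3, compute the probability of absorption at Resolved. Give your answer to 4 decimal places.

0.4764

Let h(s) be the probability of absorption at Resolved starting from transient state s. Then h(Resolved) = 1 and h(Tier 1) = 0. By first-step analysis:
h(Tier 2) = 0.33·h(Tier 2) + 0.21·0 + 0.2·1 + 0.26·h(Tier 3)
h(Tier 3) = 0.22·h(Tier 2) + 0.3·0 + 0.27·1 + 0.21·h(Tier 3)
Solving: h(Tier 2) = 0.4834, h(Tier 3) = 0.4764.
Starting from Tier 3, the probability is 0.4764.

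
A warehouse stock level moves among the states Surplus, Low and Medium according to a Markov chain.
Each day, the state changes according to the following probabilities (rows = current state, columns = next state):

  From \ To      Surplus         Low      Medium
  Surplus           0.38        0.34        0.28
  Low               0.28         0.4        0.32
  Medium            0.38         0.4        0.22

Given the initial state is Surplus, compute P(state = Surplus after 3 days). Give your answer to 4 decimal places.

0.3423

Propagate the distribution vector 3 days from Surplus.
After 0 days: (1.0000, 0.0000, 0.0000)
After 1 day: (0.3800, 0.3400, 0.2800)
After 2 days: (0.3460, 0.3772, 0.2768)
After 3 days: (0.3423, 0.3792, 0.2785)
P(in Surplus after 3 days) = 0.3423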